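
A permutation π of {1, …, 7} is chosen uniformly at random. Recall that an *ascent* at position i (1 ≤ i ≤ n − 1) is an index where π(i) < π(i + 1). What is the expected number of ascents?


Write X = Σ X_I over i = 1, …, 6, with X_I the indicator of one ascent.
There are 6 indicators.
For each fixed i, the pair (π(i), π(i+1)) is a uniformly random ordered pair of distinct values from {1, …, 7}; by symmetry P[π(i) < π(i+1)] = 1/2.
By linearity: E[X] = 6 · (1/2) = (7 − 1) · (1/2) = 3 ≈ 3.00000.

E[X] = 3 = 3.00000.


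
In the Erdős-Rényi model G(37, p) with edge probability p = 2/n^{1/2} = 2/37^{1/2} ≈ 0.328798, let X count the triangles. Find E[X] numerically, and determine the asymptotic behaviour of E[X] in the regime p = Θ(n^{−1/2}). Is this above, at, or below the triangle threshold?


Number of potential triangles: C(37, 3) = 7770.
Each occurs with probability p³ ≈ (0.328798)³ ≈ 3.55457270e-02.
By linearity: E[X] = C(37, 3)·p³ ≈ 7770 · 3.55457270e-02 ≈ 276.190299.
Since α = 1/2 < 1, p = c/n^{1/2} ≫ 1/n is above the triangle threshold p ~ 1/n. Asymptotically E[X] ~ (c³/6)·n^{3(1−α)} = (2³/6)·n^{1.5} → ∞; triangles are abundant w.h.p.

E[X] ≈ 276.190299; in regime p = Θ(1/n^{1/2}) E[X] diverges (above the triangle threshold p ~ 1/n).


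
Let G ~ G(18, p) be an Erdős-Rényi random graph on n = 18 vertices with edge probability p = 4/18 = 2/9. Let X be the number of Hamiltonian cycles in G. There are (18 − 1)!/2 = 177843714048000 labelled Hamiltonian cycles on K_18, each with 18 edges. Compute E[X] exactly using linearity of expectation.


K_18 has (18 − 1)!/2 = 177843714048000 labelled Hamiltonian cycles.
For each such Hamiltonian cycle H, let X_H = 1 if all 18 edges of H are present in G. Then P[X_H = 1] = p^{18} = (2/9)^{18} = 262144/150094635296999121.
By linearity of expectation: E[X] = Σ_H E[X_H] = 177843714048000 · p^{18} = 177843714048000 · 262144/150094635296999121 = 63951526166528000/205891132094649.
Numerically: E[X] ≈ 310.6.

E[X] = 177843714048000 · (2/9)^{18} = 63951526166528000/205891132094649 ≈ 310.6.


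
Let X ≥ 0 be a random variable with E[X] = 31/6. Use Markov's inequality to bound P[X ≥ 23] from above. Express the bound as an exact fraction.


μ = E[X] = 31/6, a = 23.
Markov: P[X ≥ 23] ≤ μ/a = (31/6)/23 = 31/138.
Numerically: ≈ 0.2246.
(Since a = 23 > μ = 5.1667, the bound 31/138 is < 1 and informative.)

P[X ≥ 23] ≤ 31/138 ≈ 0.2246.


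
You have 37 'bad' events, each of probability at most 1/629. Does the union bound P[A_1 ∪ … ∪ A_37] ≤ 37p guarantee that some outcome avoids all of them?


Union bound: P[∪_{i=1}^{37} A_i] ≤ Σ_i P[A_i] ≤ 37·p = 37·(1/629) = 1/17.
Numerically: 1/17 ≈ 0.058824.
Is 1/17 < 1? YES.
Since P[∪ A_i] ≤ 1/17 < 1, the complement has P[∩ A_i^c] ≥ 1 − 1/17 = 16/17 > 0, so some outcome avoids every A_i.

37·p = 1/17 ≈ 0.058824; existence CERTIFIED by the union bound.


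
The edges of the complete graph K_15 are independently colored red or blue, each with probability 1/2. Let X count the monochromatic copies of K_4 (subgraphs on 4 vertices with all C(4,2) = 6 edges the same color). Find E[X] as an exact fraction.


Let X = Σ_S X_S over the C(15, 4) = 1365 subsets S of size 4, where X_S = 1 if the K_4 on S is monochromatic.
For a fixed S, the K_4 on S has C(4, 2) = 6 edges. P[all 6 edges red] = (1/2)^6, and likewise for blue, so P[monochromatic] = 2·(1/2)^6 = 2^{1 − 6} = 1/32.
By linearity of expectation: E[X] = C(15, 4) · 2^{1 − 6} = 1365 · 1/32 = 1365/32.
Numerically: E[X] ≈ 42.656250.

E[X] = C(15,4)·2^(1−C(4,2)) = 1365/32 ≈ 42.656250.


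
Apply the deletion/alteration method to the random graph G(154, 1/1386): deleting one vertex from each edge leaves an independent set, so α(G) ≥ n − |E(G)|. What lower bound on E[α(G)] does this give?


E[|E(G)|] = C(154, 2)·p = 11781 · (1/1386) = 17/2.
E[α(G)] ≥ n − E[|E(G)|] = 154 − 17/2 = 291/2.
Numerically: ≈ 145.5000.
(This is only a lower bound; the true E[α(G)] may be larger.)

E[α(G)] ≥ 291/2 ≈ 145.5000.


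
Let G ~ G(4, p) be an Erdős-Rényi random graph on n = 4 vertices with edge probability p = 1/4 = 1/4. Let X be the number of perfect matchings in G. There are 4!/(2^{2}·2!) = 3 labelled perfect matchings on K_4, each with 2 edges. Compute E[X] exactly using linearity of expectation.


K_4 has 4!/(2^{2}·2!) = 3 labelled perfect matchings.
For each such perfect matching H, let X_H = 1 if all 2 edges of H are present in G. Then P[X_H = 1] = p^{2} = (1/4)^{2} = 1/16.
By linearity of expectation: E[X] = Σ_H E[X_H] = 3 · p^{2} = 3 · 1/16 = 3/16.
Numerically: E[X] ≈ 0.1875.

E[X] = 3 · (1/4)^{2} = 3/16 ≈ 0.1875.


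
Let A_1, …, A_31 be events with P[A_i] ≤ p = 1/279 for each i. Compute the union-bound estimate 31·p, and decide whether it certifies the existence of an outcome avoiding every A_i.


Union bound: P[∪_{i=1}^{31} A_i] ≤ Σ_i P[A_i] ≤ 31·p = 31·(1/279) = 1/9.
Numerically: 1/9 ≈ 0.1111111.
Is 1/9 < 1? YES.
Since P[∪ A_i] ≤ 1/9 < 1, the complement has P[∩ A_i^c] ≥ 1 − 1/9 = 8/9 > 0, so some outcome avoids every A_i.

31·p = 1/9 ≈ 0.1111111; existence CERTIFIED by the union bound.


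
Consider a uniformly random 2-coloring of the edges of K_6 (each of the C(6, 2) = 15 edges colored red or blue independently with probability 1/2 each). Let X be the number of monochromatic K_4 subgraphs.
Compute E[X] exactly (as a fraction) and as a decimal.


Let X = Σ_S X_S over the C(6, 4) = 15 subsets S of size 4, where X_S = 1 if the K_4 on S is monochromatic.
For a fixed S, the K_4 on S has C(4, 2) = 6 edges. P[all 6 edges red] = (1/2)^6, and likewise for blue, so P[monochromatic] = 2·(1/2)^6 = 2^{1 − 6} = 1/32.
By linearity of expectation: E[X] = C(6, 4) · 2^{1 − 6} = 15 · 1/32 = 15/32.
Numerically: E[X] ≈ 0.4688.

E[X] = C(6,4)·2^(1−C(4,2)) = 15/32 ≈ 0.4688.


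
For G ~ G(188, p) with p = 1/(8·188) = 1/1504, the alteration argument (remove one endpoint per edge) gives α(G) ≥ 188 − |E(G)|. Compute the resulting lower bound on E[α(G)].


E[|E(G)|] = C(188, 2)·p = 17578 · (1/1504) = 187/16.
E[α(G)] ≥ n − E[|E(G)|] = 188 − 187/16 = 2821/16.
Numerically: ≈ 176.312.
(This is only a lower bound; the true E[α(G)] may be larger.)

E[α(G)] ≥ 2821/16 ≈ 176.312.


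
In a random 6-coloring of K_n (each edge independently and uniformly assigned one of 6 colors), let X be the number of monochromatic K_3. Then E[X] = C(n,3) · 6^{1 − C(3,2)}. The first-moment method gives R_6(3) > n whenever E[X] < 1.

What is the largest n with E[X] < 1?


We need C(n, 3) · 6^{1 − 3} < 1, i.e. C(n, 3) < 6^{3 − 1} = 36.
Check values of n near the boundary:
  n = 5: C(5, 3) = 10; 10 < 36? YES
  n = 6: C(6, 3) = 20; 20 < 36? YES
  n = 7: C(7, 3) = 35; 35 < 36? YES
  n = 8: C(8, 3) = 56; 56 < 36? NO
The largest n with C(n, 3) < 36 is n = 7 (where E[X] = 35/36 ≈ 0.9722222). Hence R_6(3) > 7, i.e. R_6(3) ≥ 8.

Largest n = 7; hence R_6(3) > 7.


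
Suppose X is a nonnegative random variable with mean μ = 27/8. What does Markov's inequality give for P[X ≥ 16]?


μ = E[X] = 27/8, a = 16.
Markov: P[X ≥ 16] ≤ μ/a = (27/8)/16 = 27/128.
Numerically: ≈ 0.21094.
(Since a = 16 > μ = 3.37500, the bound 27/128 is < 1 and informative.)

P[X ≥ 16] ≤ 27/128 ≈ 0.21094.


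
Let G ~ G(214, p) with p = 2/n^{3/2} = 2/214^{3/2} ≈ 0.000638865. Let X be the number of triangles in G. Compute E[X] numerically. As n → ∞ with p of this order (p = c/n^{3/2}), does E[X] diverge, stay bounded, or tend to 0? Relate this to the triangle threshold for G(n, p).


Number of potential triangles: C(214, 3) = 1610564.
Each occurs with probability p³ ≈ (0.000638865)³ ≈ 2.60752215e-10.
By linearity: E[X] = C(214, 3)·p³ ≈ 1610564 · 2.60752215e-10 ≈ 0.000420.
Since α = 3/2 > 1, p = c/n^{3/2} = o(1/n) is below the triangle threshold p ~ 1/n. Asymptotically E[X] ~ (c³/6)·n^{3(1−α)} = (2³/6)·n^{-1.5} → 0, so by Markov's inequality G has no triangles w.h.p.

E[X] ≈ 0.000420; in regime p = Θ(1/n^{3/2}) E[X] tends to 0 (below the triangle threshold p ~ 1/n).


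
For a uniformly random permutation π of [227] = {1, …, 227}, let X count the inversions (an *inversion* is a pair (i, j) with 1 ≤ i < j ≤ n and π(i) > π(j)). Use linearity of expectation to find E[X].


Write X = Σ X_I over the C(227, 2) = 25651 pairs i < j, with X_I the indicator of one inversion.
There are 25651 indicators.
For each fixed pair i < j, the values π(i) and π(j) are two distinct elements of {1, …, 227} in uniformly random order; by symmetry P[π(i) > π(j)] = 1/2.
By linearity: E[X] = 25651 · (1/2) = C(227, 2) · (1/2) = 25651/2 = 25651/2 ≈ 12825.50000.

E[X] = 25651/2 = 12825.50000.


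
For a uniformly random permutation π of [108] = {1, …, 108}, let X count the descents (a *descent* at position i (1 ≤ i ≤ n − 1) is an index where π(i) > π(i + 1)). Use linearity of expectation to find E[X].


Write X = Σ X_I over i = 1, …, 107, with X_I the indicator of one descent.
There are 107 indicators.
For each fixed i, the pair (π(i), π(i+1)) is a uniformly random ordered pair of distinct values from {1, …, 108}; by symmetry P[π(i) > π(i+1)] = 1/2.
By linearity: E[X] = 107 · (1/2) = (108 − 1) · (1/2) = 107/2 ≈ 53.50000.

E[X] = 107/2 = 53.50000.


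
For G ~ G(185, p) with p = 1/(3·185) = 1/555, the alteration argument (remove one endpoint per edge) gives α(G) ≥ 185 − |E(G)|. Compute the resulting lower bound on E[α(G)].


E[|E(G)|] = C(185, 2)·p = 17020 · (1/555) = 92/3.
E[α(G)] ≥ n − E[|E(G)|] = 185 − 92/3 = 463/3.
Numerically: ≈ 154.333.
(This is only a lower bound; the true E[α(G)] may be larger.)

E[α(G)] ≥ 463/3 ≈ 154.333.


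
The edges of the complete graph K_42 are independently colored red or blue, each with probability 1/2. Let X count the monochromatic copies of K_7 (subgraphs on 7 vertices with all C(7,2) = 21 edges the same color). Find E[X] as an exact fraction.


Let X = Σ_S X_S over the C(42, 7) = 26978328 subsets S of size 7, where X_S = 1 if the K_7 on S is monochromatic.
For a fixed S, the K_7 on S has C(7, 2) = 21 edges. P[all 21 edges red] = (1/2)^21, and likewise for blue, so P[monochromatic] = 2·(1/2)^21 = 2^{1 − 21} = 1/1048576.
Summing: E[X] = C(42, 7) · 2^{1 − 21} = 26978328 · 1/1048576 = 3372291/131072.
Numerically: E[X] ≈ 25.72854.

E[X] = C(42,7)·2^(1−C(7,2)) = 3372291/131072 ≈ 25.72854.


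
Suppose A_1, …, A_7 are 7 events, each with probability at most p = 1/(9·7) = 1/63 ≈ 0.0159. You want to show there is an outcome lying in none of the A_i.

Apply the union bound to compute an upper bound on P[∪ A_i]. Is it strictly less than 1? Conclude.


Union bound: P[∪_{i=1}^{7} A_i] ≤ Σ_i P[A_i] ≤ 7·p = 7·(1/63) = 1/9.
Numerically: 1/9 ≈ 0.1111.
Is 1/9 < 1? YES.
Since P[∪ A_i] ≤ 1/9 < 1, the complement has P[∩ A_i^c] ≥ 1 − 1/9 = 8/9 > 0, so some outcome avoids every A_i.

7·p = 1/9 ≈ 0.1111; existence CERTIFIED by the union bound.


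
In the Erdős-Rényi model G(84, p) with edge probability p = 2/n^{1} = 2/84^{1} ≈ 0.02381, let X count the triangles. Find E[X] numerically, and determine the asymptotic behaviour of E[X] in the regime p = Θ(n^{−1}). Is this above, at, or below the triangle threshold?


Number of potential triangles: C(84, 3) = 95284.
Each occurs with probability p³ ≈ (0.02381)³ ≈ 1.3497462e-05.
By linearity: E[X] = C(84, 3)·p³ ≈ 95284 · 1.3497462e-05 ≈ 1.28609.
Here α = 1, so p = 2/n is exactly at the triangle threshold p ~ 1/n. Asymptotically E[X] → c³/6 = 2³/6 = 4/3 ≈ 1.33333, a bounded constant. In this regime the triangle count is asymptotically Poisson(c³/6).

E[X] ≈ 1.28609; in regime p = Θ(1/n^{1}) E[X] stays bounded (at the triangle threshold p ~ 1/n).


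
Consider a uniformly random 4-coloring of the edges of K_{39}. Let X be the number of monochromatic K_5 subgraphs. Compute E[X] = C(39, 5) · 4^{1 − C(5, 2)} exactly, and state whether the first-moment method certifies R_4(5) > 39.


E[X] = C(39, 5) · 4^{1 − 10} = 575757 · 4^{−9} = 575757/262144.
As a reduced fraction: E[X] = 575757/262144 ≈ 2.19634.
Is E[X] < 1? NO.
Since E[X] ≥ 1, the first-moment bound is inconclusive at n = 39; it does NOT by itself certify R_4(5) > 39.

E[X] = 575757/262144 ≈ 2.19634; E[X] ≥ 1; first-moment method inconclusive here.


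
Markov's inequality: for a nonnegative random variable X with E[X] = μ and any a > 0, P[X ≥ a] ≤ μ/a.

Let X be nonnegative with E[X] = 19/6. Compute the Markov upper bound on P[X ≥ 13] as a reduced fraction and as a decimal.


μ = E[X] = 19/6, a = 13.
Markov: P[X ≥ 13] ≤ μ/a = (19/6)/13 = 19/78.
Numerically: ≈ 0.2436.
(Since a = 13 > μ = 3.1667, the bound 19/78 is < 1 and informative.)

P[X ≥ 13] ≤ 19/78 ≈ 0.2436.


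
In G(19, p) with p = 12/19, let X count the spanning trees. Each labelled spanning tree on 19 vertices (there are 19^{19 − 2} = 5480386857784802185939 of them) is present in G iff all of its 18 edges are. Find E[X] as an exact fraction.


K_19 has 19^{19 − 2} = 5480386857784802185939 labelled spanning trees.
For each such spanning tree H, let X_H = 1 if all 18 edges of H are present in G. Then P[X_H = 1] = p^{18} = (12/19)^{18} = 26623333280885243904/104127350297911241532841.
Summing the indicators: E[X] = Σ_H E[X_H] = 5480386857784802185939 · p^{18} = 5480386857784802185939 · 26623333280885243904/104127350297911241532841 = 26623333280885243904/19.
Numerically: E[X] ≈ 1.401e+18.

E[X] = 5480386857784802185939 · (12/19)^{18} = 26623333280885243904/19 ≈ 1.401e+18.


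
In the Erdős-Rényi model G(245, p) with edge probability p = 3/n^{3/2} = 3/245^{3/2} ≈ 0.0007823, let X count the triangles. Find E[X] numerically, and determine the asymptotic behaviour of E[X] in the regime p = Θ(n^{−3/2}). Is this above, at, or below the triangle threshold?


Number of potential triangles: C(245, 3) = 2421090.
Each occurs with probability p³ ≈ (0.0007823)³ ≈ 4.787584e-10.
By linearity: E[X] = C(245, 3)·p³ ≈ 2421090 · 4.787584e-10 ≈ 0.0012.
Since α = 3/2 > 1, p = c/n^{3/2} = o(1/n) is below the triangle threshold p ~ 1/n. Asymptotically E[X] ~ (c³/6)·n^{3(1−α)} = (3³/6)·n^{-1.5} → 0, so by Markov's inequality G has no triangles w.h.p.

E[X] ≈ 0.0012; in regime p = Θ(1/n^{3/2}) E[X] tends to 0 (below the triangle threshold p ~ 1/n).


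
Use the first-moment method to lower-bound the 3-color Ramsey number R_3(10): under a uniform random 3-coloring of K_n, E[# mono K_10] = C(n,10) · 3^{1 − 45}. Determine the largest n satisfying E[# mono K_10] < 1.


We need C(n, 10) · 3^{1 − 45} < 1, i.e. C(n, 10) < 3^{45 − 1} = 984770902183611232881.
Check values of n near the boundary:
  n = 572: C(572, 10) = 954640815642161682606; 954640815642161682606 < 984770902183611232881? YES
  n = 573: C(573, 10) = 971597135635805762226; 971597135635805762226 < 984770902183611232881? YES
  n = 574: C(574, 10) = 988824035203816502691; 988824035203816502691 < 984770902183611232881? NO
  n = 575: C(575, 10) = 1006325345561406175305; 1006325345561406175305 < 984770902183611232881? NO
The largest n with C(n, 10) < 984770902183611232881 is n = 573 (where E[X] = 35985079097622435638/36472996377170786403 ≈ 0.9866225). Hence R_3(10) > 573, i.e. R_3(10) ≥ 574.

Largest n = 573; hence R_3(10) > 573.


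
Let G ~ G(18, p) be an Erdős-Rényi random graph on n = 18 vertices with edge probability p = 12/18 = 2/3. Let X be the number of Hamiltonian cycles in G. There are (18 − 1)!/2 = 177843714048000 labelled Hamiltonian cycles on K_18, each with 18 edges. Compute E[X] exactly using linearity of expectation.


K_18 has (18 − 1)!/2 = 177843714048000 labelled Hamiltonian cycles.
For each such Hamiltonian cycle H, let X_H = 1 if all 18 edges of H are present in G. Then P[X_H = 1] = p^{18} = (2/3)^{18} = 262144/387420489.
By linearity of expectation: E[X] = Σ_H E[X_H] = 177843714048000 · p^{18} = 177843714048000 · 262144/387420489 = 63951526166528000/531441.
Numerically: E[X] ≈ 1.2e+11.

E[X] = 177843714048000 · (2/3)^{18} = 63951526166528000/531441 ≈ 1.2e+11.


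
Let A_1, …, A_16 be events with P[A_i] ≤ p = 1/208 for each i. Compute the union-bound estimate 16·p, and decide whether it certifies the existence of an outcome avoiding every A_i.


Union bound: P[∪_{i=1}^{16} A_i] ≤ Σ_i P[A_i] ≤ 16·p = 16·(1/208) = 1/13.
Numerically: 1/13 ≈ 0.0769.
Is 1/13 < 1? YES.
Since P[∪ A_i] ≤ 1/13 < 1, the complement has P[∩ A_i^c] ≥ 1 − 1/13 = 12/13 > 0, so some outcome avoids every A_i.

16·p = 1/13 ≈ 0.0769; existence CERTIFIED by the union bound.


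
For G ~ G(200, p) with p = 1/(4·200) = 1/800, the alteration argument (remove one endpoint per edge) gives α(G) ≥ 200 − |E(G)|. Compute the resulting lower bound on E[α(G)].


E[|E(G)|] = C(200, 2)·p = 19900 · (1/800) = 199/8.
E[α(G)] ≥ n − E[|E(G)|] = 200 − 199/8 = 1401/8.
Numerically: ≈ 175.12500.
(This is only a lower bound; the true E[α(G)] may be larger.)

E[α(G)] ≥ 1401/8 ≈ 175.12500.


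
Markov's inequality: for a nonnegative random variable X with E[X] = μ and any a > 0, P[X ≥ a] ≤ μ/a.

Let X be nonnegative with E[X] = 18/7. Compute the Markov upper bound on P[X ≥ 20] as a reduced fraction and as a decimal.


μ = E[X] = 18/7, a = 20.
Markov: P[X ≥ 20] ≤ μ/a = (18/7)/20 = 9/70.
Numerically: ≈ 0.128571.
(Since a = 20 > μ = 2.571429, the bound 9/70 is < 1 and informative.)

P[X ≥ 20] ≤ 9/70 ≈ 0.128571.


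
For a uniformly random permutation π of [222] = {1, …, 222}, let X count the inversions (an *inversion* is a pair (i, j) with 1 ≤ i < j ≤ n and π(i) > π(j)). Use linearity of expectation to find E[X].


Write X = Σ X_I over the C(222, 2) = 24531 pairs i < j, with X_I the indicator of one inversion.
There are 24531 indicators.
For each fixed pair i < j, the values π(i) and π(j) are two distinct elements of {1, …, 222} in uniformly random order; by symmetry P[π(i) > π(j)] = 1/2.
By linearity: E[X] = 24531 · (1/2) = C(222, 2) · (1/2) = 24531/2 = 24531/2 ≈ 12265.500.

E[X] = 24531/2 = 12265.500.


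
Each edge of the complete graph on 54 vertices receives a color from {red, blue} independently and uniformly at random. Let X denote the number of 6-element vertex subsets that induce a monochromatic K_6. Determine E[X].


Let X = Σ_S X_S over the C(54, 6) = 25827165 subsets S of size 6, where X_S = 1 if the K_6 on S is monochromatic.
For a fixed S, the K_6 on S has C(6, 2) = 15 edges. P[all 15 edges red] = (1/2)^15, and likewise for blue, so P[monochromatic] = 2·(1/2)^15 = 2^{1 − 15} = 1/16384.
By linearity of expectation: E[X] = C(54, 6) · 2^{1 − 15} = 25827165 · 1/16384 = 25827165/16384.
Numerically: E[X] ≈ 1576.365051.

E[X] = C(54,6)·2^(1−C(6,2)) = 25827165/16384 ≈ 1576.365051.


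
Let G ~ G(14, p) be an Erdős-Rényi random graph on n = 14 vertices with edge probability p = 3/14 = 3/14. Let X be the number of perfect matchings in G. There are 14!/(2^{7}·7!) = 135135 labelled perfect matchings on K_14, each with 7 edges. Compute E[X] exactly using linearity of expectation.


K_14 has 14!/(2^{7}·7!) = 135135 labelled perfect matchings.
For each such perfect matching H, let X_H = 1 if all 7 edges of H are present in G. Then P[X_H = 1] = p^{7} = (3/14)^{7} = 2187/105413504.
By linearity of expectation: E[X] = Σ_H E[X_H] = 135135 · p^{7} = 135135 · 2187/105413504 = 42220035/15059072.
Numerically: E[X] ≈ 2.8036.

E[X] = 135135 · (3/14)^{7} = 42220035/15059072 ≈ 2.8036.


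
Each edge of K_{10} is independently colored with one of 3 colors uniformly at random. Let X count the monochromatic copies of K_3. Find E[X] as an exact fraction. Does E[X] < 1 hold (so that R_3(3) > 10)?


E[X] = C(10, 3) · 3^{1 − 3} = 120 · 3^{−2} = 120/9.
As a reduced fraction: E[X] = 40/3 ≈ 13.3333.
Is E[X] < 1? NO.
Since E[X] ≥ 1, the first-moment bound is inconclusive at n = 10; it does NOT by itself certify R_3(3) > 10.

E[X] = 40/3 ≈ 13.3333; E[X] ≥ 1; first-moment method inconclusive here.


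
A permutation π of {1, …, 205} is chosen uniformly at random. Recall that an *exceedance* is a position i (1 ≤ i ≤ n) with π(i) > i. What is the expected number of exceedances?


Write X = Σ_{i=1}^{205} X_i, where X_i = 1_{π(i) > i}.
For each fixed i, π(i) is uniform over {1, …, 205} (marginal of a uniform permutation), so P[π(i) > i] = (n − i)/n. Summing: Σ_{i=1}^{205} (n − i)/n = (0 + 1 + … + 204)/205 = 205(205 − 1)/(2·205) = (205 − 1)/2.
Hence E[X] = Σ_{i=1}^{205} (205 − i)/205 = 102 ≈ 102.000000.

E[X] = 102 = 102.000000.


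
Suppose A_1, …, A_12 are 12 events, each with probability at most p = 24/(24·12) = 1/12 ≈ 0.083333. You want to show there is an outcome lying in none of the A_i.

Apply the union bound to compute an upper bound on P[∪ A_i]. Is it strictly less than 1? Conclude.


Union bound: P[∪_{i=1}^{12} A_i] ≤ Σ_i P[A_i] ≤ 12·p = 12·(1/12) = 1.
Numerically: 1 ≈ 1.000000.
Is 1 < 1? NO.
Since the bound 1 is ≥ 1, the union bound is uninformative here; it does NOT by itself certify existence.

12·p = 1 ≈ 1.000000; existence NOT certified by the union bound.


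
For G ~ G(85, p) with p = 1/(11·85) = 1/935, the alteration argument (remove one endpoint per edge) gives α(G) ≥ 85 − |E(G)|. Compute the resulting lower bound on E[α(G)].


E[|E(G)|] = C(85, 2)·p = 3570 · (1/935) = 42/11.
E[α(G)] ≥ n − E[|E(G)|] = 85 − 42/11 = 893/11.
Numerically: ≈ 81.182.
(This is only a lower bound; the true E[α(G)] may be larger.)

E[α(G)] ≥ 893/11 ≈ 81.182.


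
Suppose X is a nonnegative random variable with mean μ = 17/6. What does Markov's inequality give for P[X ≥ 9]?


μ = E[X] = 17/6, a = 9.
Markov: P[X ≥ 9] ≤ μ/a = (17/6)/9 = 17/54.
Numerically: ≈ 0.314815.
(Since a = 9 > μ = 2.833333, the bound 17/54 is < 1 and informative.)

P[X ≥ 9] ≤ 17/54 ≈ 0.314815.


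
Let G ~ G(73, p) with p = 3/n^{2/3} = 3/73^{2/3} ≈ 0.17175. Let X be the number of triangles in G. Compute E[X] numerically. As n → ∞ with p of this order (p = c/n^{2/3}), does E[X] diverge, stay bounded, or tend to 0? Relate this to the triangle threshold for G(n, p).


Number of potential triangles: C(73, 3) = 62196.
Each occurs with probability p³ ≈ (0.17175)³ ≈ 5.0666166e-03.
By linearity: E[X] = C(73, 3)·p³ ≈ 62196 · 5.0666166e-03 ≈ 315.12329.
Since α = 2/3 < 1, p = c/n^{2/3} ≫ 1/n is above the triangle threshold p ~ 1/n. Asymptotically E[X] ~ (c³/6)·n^{3(1−α)} = (3³/6)·n^{1} → ∞; triangles are abundant w.h.p.

E[X] ≈ 315.12329; in regime p = Θ(1/n^{2/3}) E[X] diverges (above the triangle threshold p ~ 1/n).


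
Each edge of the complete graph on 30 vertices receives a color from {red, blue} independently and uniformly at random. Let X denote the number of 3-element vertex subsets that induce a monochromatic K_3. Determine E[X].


Let X = Σ_S X_S over the C(30, 3) = 4060 subsets S of size 3, where X_S = 1 if the K_3 on S is monochromatic.
For a fixed S, the K_3 on S has C(3, 2) = 3 edges. P[all 3 edges red] = (1/2)^3, and likewise for blue, so P[monochromatic] = 2·(1/2)^3 = 2^{1 − 3} = 1/4.
By linearity of expectation: E[X] = C(30, 3) · 2^{1 − 3} = 4060 · 1/4 = 1015.
Numerically: E[X] ≈ 1015.000000.

E[X] = C(30,3)·2^(1−C(3,2)) = 1015 ≈ 1015.000000.


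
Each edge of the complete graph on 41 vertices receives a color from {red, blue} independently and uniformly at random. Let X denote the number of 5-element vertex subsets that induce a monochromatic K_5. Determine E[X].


Let X = Σ_S X_S over the C(41, 5) = 749398 subsets S of size 5, where X_S = 1 if the K_5 on S is monochromatic.
For a fixed S, the K_5 on S has C(5, 2) = 10 edges. P[all 10 edges red] = (1/2)^10, and likewise for blue, so P[monochromatic] = 2·(1/2)^10 = 2^{1 − 10} = 1/512.
By linearity: E[X] = C(41, 5) · 2^{1 − 10} = 749398 · 1/512 = 374699/256.
Numerically: E[X] ≈ 1463.667969.

E[X] = C(41,5)·2^(1−C(5,2)) = 374699/256 ≈ 1463.667969.


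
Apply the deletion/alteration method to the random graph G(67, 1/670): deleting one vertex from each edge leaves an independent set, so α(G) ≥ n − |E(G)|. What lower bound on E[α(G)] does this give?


E[|E(G)|] = C(67, 2)·p = 2211 · (1/670) = 33/10.
E[α(G)] ≥ n − E[|E(G)|] = 67 − 33/10 = 637/10.
Numerically: ≈ 63.70000.
(This is only a lower bound; the true E[α(G)] may be larger.)

E[α(G)] ≥ 637/10 ≈ 63.70000.


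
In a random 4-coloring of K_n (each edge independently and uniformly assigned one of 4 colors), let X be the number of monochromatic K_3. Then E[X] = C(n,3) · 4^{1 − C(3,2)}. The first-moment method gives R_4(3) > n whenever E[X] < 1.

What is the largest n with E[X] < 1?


We need C(n, 3) · 4^{1 − 3} < 1, i.e. C(n, 3) < 4^{3 − 1} = 16.
Check values of n near the boundary:
  n = 3: C(3, 3) = 1; 1 < 16? YES
  n = 4: C(4, 3) = 4; 4 < 16? YES
  n = 5: C(5, 3) = 10; 10 < 16? YES
  n = 6: C(6, 3) = 20; 20 < 16? NO
The largest n with C(n, 3) < 16 is n = 5 (where E[X] = 5/8 ≈ 0.625000). Hence R_4(3) > 5, i.e. R_4(3) ≥ 6.

Largest n = 5; hence R_4(3) > 5.


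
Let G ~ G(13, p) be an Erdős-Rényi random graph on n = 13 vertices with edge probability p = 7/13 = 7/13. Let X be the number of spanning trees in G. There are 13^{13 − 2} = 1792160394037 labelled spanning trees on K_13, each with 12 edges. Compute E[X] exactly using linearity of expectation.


K_13 has 13^{13 − 2} = 1792160394037 labelled spanning trees.
For each such spanning tree H, let X_H = 1 if all 12 edges of H are present in G. Then P[X_H = 1] = p^{12} = (7/13)^{12} = 13841287201/23298085122481.
By linearity: E[X] = Σ_H E[X_H] = 1792160394037 · p^{12} = 1792160394037 · 13841287201/23298085122481 = 13841287201/13.
Numerically: E[X] ≈ 1.06471e+09.

E[X] = 1792160394037 · (7/13)^{12} = 13841287201/13 ≈ 1.06471e+09.


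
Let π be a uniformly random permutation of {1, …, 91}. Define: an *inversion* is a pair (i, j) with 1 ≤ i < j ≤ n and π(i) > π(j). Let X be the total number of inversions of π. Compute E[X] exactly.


Write X = Σ X_I over the C(91, 2) = 4095 pairs i < j, with X_I the indicator of one inversion.
There are 4095 indicators.
For each fixed pair i < j, the values π(i) and π(j) are two distinct elements of {1, …, 91} in uniformly random order; by symmetry P[π(i) > π(j)] = 1/2.
By linearity: E[X] = 4095 · (1/2) = C(91, 2) · (1/2) = 4095/2 = 4095/2 ≈ 2047.500.

E[X] = 4095/2 = 2047.500.


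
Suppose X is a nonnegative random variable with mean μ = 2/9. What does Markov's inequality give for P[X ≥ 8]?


μ = E[X] = 2/9, a = 8.
Markov: P[X ≥ 8] ≤ μ/a = (2/9)/8 = 1/36.
Numerically: ≈ 0.02778.
(Since a = 8 > μ = 0.22222, the bound 1/36 is < 1 and informative.)

P[X ≥ 8] ≤ 1/36 ≈ 0.02778.


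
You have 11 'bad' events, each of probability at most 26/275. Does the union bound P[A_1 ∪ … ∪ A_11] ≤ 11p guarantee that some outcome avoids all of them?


Union bound: P[∪_{i=1}^{11} A_i] ≤ Σ_i P[A_i] ≤ 11·p = 11·(26/275) = 26/25.
Numerically: 26/25 ≈ 1.040000.
Is 26/25 < 1? NO.
Since the bound 26/25 is ≥ 1, the union bound is uninformative here; it does NOT by itself certify existence.

11·p = 26/25 ≈ 1.040000; existence NOT certified by the union bound.


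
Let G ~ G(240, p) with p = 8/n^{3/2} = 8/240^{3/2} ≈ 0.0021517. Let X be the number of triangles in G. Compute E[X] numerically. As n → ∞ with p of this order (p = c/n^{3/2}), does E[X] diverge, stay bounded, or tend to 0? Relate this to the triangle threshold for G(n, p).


Number of potential triangles: C(240, 3) = 2275280.
Each occurs with probability p³ ≈ (0.0021517)³ ≈ 9.9613769e-09.
By linearity: E[X] = C(240, 3)·p³ ≈ 2275280 · 9.9613769e-09 ≈ 0.02266.
Since α = 3/2 > 1, p = c/n^{3/2} = o(1/n) is below the triangle threshold p ~ 1/n. Asymptotically E[X] ~ (c³/6)·n^{3(1−α)} = (8³/6)·n^{-1.5} → 0, so by Markov's inequality G has no triangles w.h.p.

E[X] ≈ 0.02266; in regime p = Θ(1/n^{3/2}) E[X] tends to 0 (below the triangle threshold p ~ 1/n).


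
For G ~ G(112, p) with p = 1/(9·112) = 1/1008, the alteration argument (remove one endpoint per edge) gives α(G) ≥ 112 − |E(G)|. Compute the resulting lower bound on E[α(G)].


E[|E(G)|] = C(112, 2)·p = 6216 · (1/1008) = 37/6.
E[α(G)] ≥ n − E[|E(G)|] = 112 − 37/6 = 635/6.
Numerically: ≈ 105.83333.
(This is only a lower bound; the true E[α(G)] may be larger.)

E[α(G)] ≥ 635/6 ≈ 105.83333.


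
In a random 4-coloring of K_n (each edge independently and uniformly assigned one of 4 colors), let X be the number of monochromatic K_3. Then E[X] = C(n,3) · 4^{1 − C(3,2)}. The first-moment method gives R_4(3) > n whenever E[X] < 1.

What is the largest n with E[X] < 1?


We need C(n, 3) · 4^{1 − 3} < 1, i.e. C(n, 3) < 4^{3 − 1} = 16.
Check values of n near the boundary:
  n = 3: C(3, 3) = 1; 1 < 16? YES
  n = 4: C(4, 3) = 4; 4 < 16? YES
  n = 5: C(5, 3) = 10; 10 < 16? YES
  n = 6: C(6, 3) = 20; 20 < 16? NO
The largest n with C(n, 3) < 16 is n = 5 (where E[X] = 5/8 ≈ 0.625). Hence R_4(3) > 5, i.e. R_4(3) ≥ 6.

Largest n = 5; hence R_4(3) > 5.


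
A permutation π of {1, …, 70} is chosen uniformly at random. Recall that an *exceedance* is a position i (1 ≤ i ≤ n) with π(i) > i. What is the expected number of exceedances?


Write X = Σ_{i=1}^{70} X_i, where X_i = 1_{π(i) > i}.
For each fixed i, π(i) is uniform over {1, …, 70} (marginal of a uniform permutation), so P[π(i) > i] = (n − i)/n. Summing: Σ_{i=1}^{70} (n − i)/n = (0 + 1 + … + 69)/70 = 70(70 − 1)/(2·70) = (70 − 1)/2.
Hence E[X] = Σ_{i=1}^{70} (70 − i)/70 = 69/2 ≈ 34.500.

E[X] = 69/2 = 34.500.


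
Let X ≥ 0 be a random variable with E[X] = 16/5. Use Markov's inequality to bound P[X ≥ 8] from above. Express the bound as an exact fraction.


μ = E[X] = 16/5, a = 8.
Markov: P[X ≥ 8] ≤ μ/a = (16/5)/8 = 2/5.
Numerically: ≈ 0.4000.
(Since a = 8 > μ = 3.2000, the bound 2/5 is < 1 and informative.)

P[X ≥ 8] ≤ 2/5 ≈ 0.4000.


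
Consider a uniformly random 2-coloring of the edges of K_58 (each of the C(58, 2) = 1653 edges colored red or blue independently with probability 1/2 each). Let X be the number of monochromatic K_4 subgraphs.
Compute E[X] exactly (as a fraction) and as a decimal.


Let X = Σ_S X_S over the C(58, 4) = 424270 subsets S of size 4, where X_S = 1 if the K_4 on S is monochromatic.
For a fixed S, the K_4 on S has C(4, 2) = 6 edges. P[all 6 edges red] = (1/2)^6, and likewise for blue, so P[monochromatic] = 2·(1/2)^6 = 2^{1 − 6} = 1/32.
By linearity: E[X] = C(58, 4) · 2^{1 − 6} = 424270 · 1/32 = 212135/16.
Numerically: E[X] ≈ 13258.438.

E[X] = C(58,4)·2^(1−C(4,2)) = 212135/16 ≈ 13258.438.


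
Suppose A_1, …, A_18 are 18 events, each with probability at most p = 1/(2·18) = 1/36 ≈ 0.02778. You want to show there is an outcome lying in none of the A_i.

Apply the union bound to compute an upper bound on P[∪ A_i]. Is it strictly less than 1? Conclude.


Union bound: P[∪_{i=1}^{18} A_i] ≤ Σ_i P[A_i] ≤ 18·p = 18·(1/36) = 1/2.
Numerically: 1/2 ≈ 0.50000.
Is 1/2 < 1? YES.
Since P[∪ A_i] ≤ 1/2 < 1, the complement has P[∩ A_i^c] ≥ 1 − 1/2 = 1/2 > 0, so some outcome avoids every A_i.

18·p = 1/2 ≈ 0.50000; existence CERTIFIED by the union bound.


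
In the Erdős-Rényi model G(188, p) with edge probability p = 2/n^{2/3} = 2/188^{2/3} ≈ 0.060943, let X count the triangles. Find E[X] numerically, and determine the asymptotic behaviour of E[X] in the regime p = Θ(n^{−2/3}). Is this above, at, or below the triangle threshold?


Number of potential triangles: C(188, 3) = 1089836.
Each occurs with probability p³ ≈ (0.060943)³ ≈ 2.2634676e-04.
By linearity: E[X] = C(188, 3)·p³ ≈ 1089836 · 2.2634676e-04 ≈ 246.68085.
Since α = 2/3 < 1, p = c/n^{2/3} ≫ 1/n is above the triangle threshold p ~ 1/n. Asymptotically E[X] ~ (c³/6)·n^{3(1−α)} = (2³/6)·n^{1} → ∞; triangles are abundant w.h.p.

E[X] ≈ 246.68085; in regime p = Θ(1/n^{2/3}) E[X] diverges (above the triangle threshold p ~ 1/n).


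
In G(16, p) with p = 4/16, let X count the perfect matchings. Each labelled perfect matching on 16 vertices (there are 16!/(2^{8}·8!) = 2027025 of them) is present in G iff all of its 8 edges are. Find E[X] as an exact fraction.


K_16 has 16!/(2^{8}·8!) = 2027025 labelled perfect matchings.
For each such perfect matching H, let X_H = 1 if all 8 edges of H are present in G. Then P[X_H = 1] = p^{8} = (1/4)^{8} = 1/65536.
By linearity: E[X] = Σ_H E[X_H] = 2027025 · p^{8} = 2027025 · 1/65536 = 2027025/65536.
Numerically: E[X] ≈ 30.9299.

E[X] = 2027025 · (1/4)^{8} = 2027025/65536 ≈ 30.9299.


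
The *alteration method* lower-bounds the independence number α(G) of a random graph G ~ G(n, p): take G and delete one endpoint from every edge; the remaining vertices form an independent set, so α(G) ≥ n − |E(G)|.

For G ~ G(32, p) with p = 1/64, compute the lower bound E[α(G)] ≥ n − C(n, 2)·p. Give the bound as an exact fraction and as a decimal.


E[|E(G)|] = C(32, 2)·p = 496 · (1/64) = 31/4.
E[α(G)] ≥ n − E[|E(G)|] = 32 − 31/4 = 97/4.
Numerically: ≈ 24.2500.
(This is only a lower bound; the true E[α(G)] may be larger.)

E[α(G)] ≥ 97/4 ≈ 24.2500.


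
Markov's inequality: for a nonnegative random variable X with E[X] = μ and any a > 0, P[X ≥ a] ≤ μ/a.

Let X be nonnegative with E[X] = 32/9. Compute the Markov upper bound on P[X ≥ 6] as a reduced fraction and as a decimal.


μ = E[X] = 32/9, a = 6.
Markov: P[X ≥ 6] ≤ μ/a = (32/9)/6 = 16/27.
Numerically: ≈ 0.5926.
(Since a = 6 > μ = 3.5556, the bound 16/27 is < 1 and informative.)

P[X ≥ 6] ≤ 16/27 ≈ 0.5926.


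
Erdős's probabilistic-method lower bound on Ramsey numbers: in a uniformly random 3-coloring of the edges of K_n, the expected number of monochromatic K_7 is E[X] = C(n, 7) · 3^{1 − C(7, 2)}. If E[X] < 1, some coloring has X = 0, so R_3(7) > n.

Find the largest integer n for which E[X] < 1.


We need C(n, 7) · 3^{1 − 21} < 1, i.e. C(n, 7) < 3^{21 − 1} = 3486784401.
Check values of n near the boundary:
  n = 76: C(76, 7) = 2186189400; 2186189400 < 3486784401? YES
  n = 77: C(77, 7) = 2404808340; 2404808340 < 3486784401? YES
  n = 78: C(78, 7) = 2641902120; 2641902120 < 3486784401? YES
  n = 79: C(79, 7) = 2898753715; 2898753715 < 3486784401? YES
  n = 80: C(80, 7) = 3176716400; 3176716400 < 3486784401? YES
  n = 81: C(81, 7) = 3477216600; 3477216600 < 3486784401? YES
  n = 82: C(82, 7) = 3801756816; 3801756816 < 3486784401? NO
  n = 83: C(83, 7) = 4151918628; 4151918628 < 3486784401? NO
  n = 84: C(84, 7) = 4529365776; 4529365776 < 3486784401? NO
The largest n with C(n, 7) < 3486784401 is n = 81 (where E[X] = 42928600/43046721 ≈ 0.997256). Hence R_3(7) > 81, i.e. R_3(7) ≥ 82.

Largest n = 81; hence R_3(7) > 81.


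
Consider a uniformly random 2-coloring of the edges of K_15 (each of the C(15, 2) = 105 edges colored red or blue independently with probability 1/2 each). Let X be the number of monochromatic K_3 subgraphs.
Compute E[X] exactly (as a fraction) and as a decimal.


Let X = Σ_S X_S over the C(15, 3) = 455 subsets S of size 3, where X_S = 1 if the K_3 on S is monochromatic.
For a fixed S, the K_3 on S has C(3, 2) = 3 edges. P[all 3 edges red] = (1/2)^3, and likewise for blue, so P[monochromatic] = 2·(1/2)^3 = 2^{1 − 3} = 1/4.
By linearity: E[X] = C(15, 3) · 2^{1 − 3} = 455 · 1/4 = 455/4.
Numerically: E[X] ≈ 113.7500.

E[X] = C(15,3)·2^(1−C(3,2)) = 455/4 ≈ 113.7500.


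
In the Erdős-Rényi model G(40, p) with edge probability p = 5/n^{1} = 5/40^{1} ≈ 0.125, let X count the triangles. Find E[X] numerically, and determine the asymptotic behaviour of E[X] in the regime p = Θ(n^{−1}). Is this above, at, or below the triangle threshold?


Number of potential triangles: C(40, 3) = 9880.
Each occurs with probability p³ ≈ (0.125)³ ≈ 1.95312500e-03.
By linearity: E[X] = C(40, 3)·p³ ≈ 9880 · 1.95312500e-03 ≈ 19.296875.
Here α = 1, so p = 5/n is exactly at the triangle threshold p ~ 1/n. Asymptotically E[X] → c³/6 = 5³/6 = 125/6 ≈ 20.833333, a bounded constant. In this regime the triangle count is asymptotically Poisson(c³/6).

E[X] ≈ 19.296875; in regime p = Θ(1/n^{1}) E[X] stays bounded (at the triangle threshold p ~ 1/n).


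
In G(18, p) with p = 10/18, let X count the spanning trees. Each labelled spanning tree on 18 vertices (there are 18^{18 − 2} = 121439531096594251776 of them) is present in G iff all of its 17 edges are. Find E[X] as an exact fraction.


K_18 has 18^{18 − 2} = 121439531096594251776 labelled spanning trees.
For each such spanning tree H, let X_H = 1 if all 17 edges of H are present in G. Then P[X_H = 1] = p^{17} = (5/9)^{17} = 762939453125/16677181699666569.
Summing the indicators: E[X] = Σ_H E[X_H] = 121439531096594251776 · p^{17} = 121439531096594251776 · 762939453125/16677181699666569 = 50000000000000000/9.
Numerically: E[X] ≈ 5.55556e+15.

E[X] = 121439531096594251776 · (5/9)^{17} = 50000000000000000/9 ≈ 5.55556e+15.


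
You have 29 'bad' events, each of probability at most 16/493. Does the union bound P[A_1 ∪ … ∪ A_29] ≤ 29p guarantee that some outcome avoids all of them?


Union bound: P[∪_{i=1}^{29} A_i] ≤ Σ_i P[A_i] ≤ 29·p = 29·(16/493) = 16/17.
Numerically: 16/17 ≈ 0.9412.
Is 16/17 < 1? YES.
Since P[∪ A_i] ≤ 16/17 < 1, the complement has P[∩ A_i^c] ≥ 1 − 16/17 = 1/17 > 0, so some outcome avoids every A_i.

29·p = 16/17 ≈ 0.9412; existence CERTIFIED by the union bound.


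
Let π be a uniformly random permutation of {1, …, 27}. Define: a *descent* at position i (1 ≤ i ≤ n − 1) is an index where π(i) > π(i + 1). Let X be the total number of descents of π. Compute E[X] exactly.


Write X = Σ X_I over i = 1, …, 26, with X_I the indicator of one descent.
There are 26 indicators.
For each fixed i, the pair (π(i), π(i+1)) is a uniformly random ordered pair of distinct values from {1, …, 27}; by symmetry P[π(i) > π(i+1)] = 1/2.
By linearity: E[X] = 26 · (1/2) = (27 − 1) · (1/2) = 13 ≈ 13.000.

E[X] = 13 = 13.000.


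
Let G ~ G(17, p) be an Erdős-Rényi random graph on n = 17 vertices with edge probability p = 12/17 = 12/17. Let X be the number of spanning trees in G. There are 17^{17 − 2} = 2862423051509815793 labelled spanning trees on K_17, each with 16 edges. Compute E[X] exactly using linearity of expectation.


K_17 has 17^{17 − 2} = 2862423051509815793 labelled spanning trees.
For each such spanning tree H, let X_H = 1 if all 16 edges of H are present in G. Then P[X_H = 1] = p^{16} = (12/17)^{16} = 184884258895036416/48661191875666868481.
By linearity of expectation: E[X] = Σ_H E[X_H] = 2862423051509815793 · p^{16} = 2862423051509815793 · 184884258895036416/48661191875666868481 = 184884258895036416/17.
Numerically: E[X] ≈ 1.09e+16.

E[X] = 2862423051509815793 · (12/17)^{16} = 184884258895036416/17 ≈ 1.09e+16.


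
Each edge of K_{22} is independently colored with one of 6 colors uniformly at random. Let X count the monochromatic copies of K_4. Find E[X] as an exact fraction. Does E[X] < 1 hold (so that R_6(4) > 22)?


E[X] = C(22, 4) · 6^{1 − 6} = 7315 · 6^{−5} = 7315/7776.
As a reduced fraction: E[X] = 7315/7776 ≈ 0.941.
Is E[X] < 1? YES.
Since E[X] < 1, there exists a 6-coloring of K_{22} with no monochromatic K_4; hence R_6(4) > 22.

E[X] = 7315/7776 ≈ 0.941; E[X] < 1, so R_6(4) > 22.


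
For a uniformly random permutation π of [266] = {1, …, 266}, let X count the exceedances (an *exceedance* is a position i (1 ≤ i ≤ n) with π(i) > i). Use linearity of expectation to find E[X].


Write X = Σ_{i=1}^{266} X_i, where X_i = 1_{π(i) > i}.
For each fixed i, π(i) is uniform over {1, …, 266} (marginal of a uniform permutation), so P[π(i) > i] = (n − i)/n. Summing: Σ_{i=1}^{266} (n − i)/n = (0 + 1 + … + 265)/266 = 266(266 − 1)/(2·266) = (266 − 1)/2.
Hence E[X] = Σ_{i=1}^{266} (266 − i)/266 = 265/2 ≈ 132.500000.

E[X] = 265/2 = 132.500000.
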